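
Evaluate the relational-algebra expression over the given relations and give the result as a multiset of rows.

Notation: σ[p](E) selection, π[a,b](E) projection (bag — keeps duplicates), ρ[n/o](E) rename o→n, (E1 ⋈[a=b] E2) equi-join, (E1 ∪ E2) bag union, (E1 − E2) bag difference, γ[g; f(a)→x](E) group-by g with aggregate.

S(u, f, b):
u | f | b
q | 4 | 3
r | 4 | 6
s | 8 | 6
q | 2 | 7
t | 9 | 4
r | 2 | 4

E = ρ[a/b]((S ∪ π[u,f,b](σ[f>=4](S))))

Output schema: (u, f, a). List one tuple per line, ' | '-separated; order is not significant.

Stepwise |·|:
  S → 6
  S → 6
  σ[f>=4](S) → 4
  π[u,f,b](σ[f>=4](S)) → 4
  (S ∪ π[u,f,b](σ[f>=4](S))) → 10
  ρ[a/b]((S ∪ π[u,f,b](σ[f>=4](S)))) → 10

== RESULT ==
u | f | a
q | 2 | 7
q | 4 | 3
q | 4 | 3
r | 2 | 4
r | 4 | 6
r | 4 | 6
s | 8 | 6
s | 8 | 6
t | 9 | 4
t | 9 | 4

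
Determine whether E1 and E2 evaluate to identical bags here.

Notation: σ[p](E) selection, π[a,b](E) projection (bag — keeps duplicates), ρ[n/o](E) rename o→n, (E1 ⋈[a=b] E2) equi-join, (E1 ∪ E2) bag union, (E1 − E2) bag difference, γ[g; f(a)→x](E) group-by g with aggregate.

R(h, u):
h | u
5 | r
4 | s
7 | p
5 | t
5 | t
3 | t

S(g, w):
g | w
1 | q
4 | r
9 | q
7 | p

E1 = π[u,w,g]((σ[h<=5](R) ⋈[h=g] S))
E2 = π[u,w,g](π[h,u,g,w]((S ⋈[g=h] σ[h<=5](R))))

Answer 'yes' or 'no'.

E1 per-node cardinality:
  R → 6
  σ[h<=5](R) → 5
  S → 4
  (σ[h<=5](R) ⋈[h=g] S) → 1
  π[u,w,g]((σ[h<=5](R) ⋈[h=g] S)) → 1
E2 per-node cardinality:
  S → 4
  R → 6
  σ[h<=5](R) → 5
  (S ⋈[g=h] σ[h<=5](R)) → 1
  π[h,u,g,w]((S ⋈[g=h] σ[h<=5](R))) → 1
  π[u,w,g](π[h,u,g,w]((S ⋈[g=h] σ[h<=5](R)))) → 1

E1 and E2 produce the same multiset:
u | w | g
s | r | 4

yes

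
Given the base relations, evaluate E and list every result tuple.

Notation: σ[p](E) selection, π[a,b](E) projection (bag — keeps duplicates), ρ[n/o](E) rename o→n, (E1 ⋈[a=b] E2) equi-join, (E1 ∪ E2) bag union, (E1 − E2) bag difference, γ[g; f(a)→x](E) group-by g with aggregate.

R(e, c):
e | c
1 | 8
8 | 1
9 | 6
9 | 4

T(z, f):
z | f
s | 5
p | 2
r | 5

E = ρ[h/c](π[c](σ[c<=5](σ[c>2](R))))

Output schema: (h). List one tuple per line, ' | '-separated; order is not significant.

Stepwise |·|:
  R → 4
  σ[c>2](R) → 3
  σ[c<=5](σ[c>2](R)) → 1
  π[c](σ[c<=5](σ[c>2](R))) → 1
  ρ[h/c](π[c](σ[c<=5](σ[c>2](R)))) → 1

== RESULT ==
h
4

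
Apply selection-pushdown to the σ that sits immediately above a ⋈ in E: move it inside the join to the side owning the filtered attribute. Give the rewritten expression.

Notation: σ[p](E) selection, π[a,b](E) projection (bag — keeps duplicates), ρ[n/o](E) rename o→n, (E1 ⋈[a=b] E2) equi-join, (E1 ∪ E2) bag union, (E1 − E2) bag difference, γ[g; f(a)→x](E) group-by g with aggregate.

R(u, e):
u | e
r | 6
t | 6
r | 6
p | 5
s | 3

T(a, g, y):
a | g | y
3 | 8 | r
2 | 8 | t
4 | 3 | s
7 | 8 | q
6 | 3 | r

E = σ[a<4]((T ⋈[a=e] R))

σ filters on a, owned by the left side.
E' = (σ[a<4](T) ⋈[a=e] R)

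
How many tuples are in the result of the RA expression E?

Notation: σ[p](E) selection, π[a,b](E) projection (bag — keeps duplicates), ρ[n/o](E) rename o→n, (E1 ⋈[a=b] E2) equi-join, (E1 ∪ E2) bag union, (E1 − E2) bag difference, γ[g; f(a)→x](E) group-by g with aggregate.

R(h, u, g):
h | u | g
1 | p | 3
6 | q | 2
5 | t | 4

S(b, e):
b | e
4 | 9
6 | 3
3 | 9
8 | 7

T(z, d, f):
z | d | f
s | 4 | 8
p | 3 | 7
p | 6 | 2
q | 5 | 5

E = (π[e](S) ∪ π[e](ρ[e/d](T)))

Subexpression sizes:
  S → 4
  π[e](S) → 4
  T → 4
  ρ[e/d](T) → 4
  π[e](ρ[e/d](T)) → 4
  (π[e](S) ∪ π[e](ρ[e/d](T))) → 8

|E| = 8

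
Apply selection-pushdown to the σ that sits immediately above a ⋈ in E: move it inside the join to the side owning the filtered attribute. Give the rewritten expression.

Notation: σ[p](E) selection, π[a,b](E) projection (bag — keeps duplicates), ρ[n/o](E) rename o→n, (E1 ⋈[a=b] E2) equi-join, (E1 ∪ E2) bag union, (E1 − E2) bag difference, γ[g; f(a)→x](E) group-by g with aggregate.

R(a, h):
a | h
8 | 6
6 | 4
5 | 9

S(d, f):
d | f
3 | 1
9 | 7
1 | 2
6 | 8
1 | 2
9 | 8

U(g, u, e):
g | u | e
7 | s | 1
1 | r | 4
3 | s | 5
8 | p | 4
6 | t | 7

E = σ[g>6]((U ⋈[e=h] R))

σ filters on g, owned by the left side.
E' = (σ[g>6](U) ⋈[e=h] R)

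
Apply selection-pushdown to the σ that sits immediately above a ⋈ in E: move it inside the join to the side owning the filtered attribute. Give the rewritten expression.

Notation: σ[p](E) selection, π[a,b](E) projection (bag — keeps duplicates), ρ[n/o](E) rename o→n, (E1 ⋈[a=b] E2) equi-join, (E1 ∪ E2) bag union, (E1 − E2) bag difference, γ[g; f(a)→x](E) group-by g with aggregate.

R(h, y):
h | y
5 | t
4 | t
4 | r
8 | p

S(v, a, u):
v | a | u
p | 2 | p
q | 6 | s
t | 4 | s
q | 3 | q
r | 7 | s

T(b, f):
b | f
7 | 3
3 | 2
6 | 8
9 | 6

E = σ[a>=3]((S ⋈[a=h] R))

σ filters on a, owned by the left side.
E' = (σ[a>=3](S) ⋈[a=h] R)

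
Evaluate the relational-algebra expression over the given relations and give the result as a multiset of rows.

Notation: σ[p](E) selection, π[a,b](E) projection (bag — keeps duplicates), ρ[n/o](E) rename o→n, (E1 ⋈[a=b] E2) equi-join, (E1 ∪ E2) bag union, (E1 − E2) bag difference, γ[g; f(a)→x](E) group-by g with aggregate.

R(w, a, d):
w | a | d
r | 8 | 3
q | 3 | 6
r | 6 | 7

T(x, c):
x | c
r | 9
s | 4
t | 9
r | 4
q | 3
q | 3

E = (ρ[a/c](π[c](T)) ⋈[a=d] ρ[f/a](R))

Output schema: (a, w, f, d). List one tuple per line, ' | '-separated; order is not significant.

Per-node cardinality:
  T → 6
  π[c](T) → 6
  ρ[a/c](π[c](T)) → 6
  R → 3
  ρ[f/a](R) → 3
  (ρ[a/c](π[c](T)) ⋈[a=d] ρ[f/a](R)) → 2

== RESULT ==
a | w | f | d
3 | r | 8 | 3
3 | r | 8 | 3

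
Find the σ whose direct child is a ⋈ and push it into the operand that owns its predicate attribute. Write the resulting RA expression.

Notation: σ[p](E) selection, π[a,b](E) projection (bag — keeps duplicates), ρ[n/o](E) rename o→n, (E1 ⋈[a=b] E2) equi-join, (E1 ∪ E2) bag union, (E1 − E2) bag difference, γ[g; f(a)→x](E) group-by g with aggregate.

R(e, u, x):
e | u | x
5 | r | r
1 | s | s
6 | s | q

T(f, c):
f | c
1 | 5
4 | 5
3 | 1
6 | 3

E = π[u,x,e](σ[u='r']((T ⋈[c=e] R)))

σ filters on u, owned by the right side.
E' = π[u,x,e]((T ⋈[c=e] σ[u='r'](R)))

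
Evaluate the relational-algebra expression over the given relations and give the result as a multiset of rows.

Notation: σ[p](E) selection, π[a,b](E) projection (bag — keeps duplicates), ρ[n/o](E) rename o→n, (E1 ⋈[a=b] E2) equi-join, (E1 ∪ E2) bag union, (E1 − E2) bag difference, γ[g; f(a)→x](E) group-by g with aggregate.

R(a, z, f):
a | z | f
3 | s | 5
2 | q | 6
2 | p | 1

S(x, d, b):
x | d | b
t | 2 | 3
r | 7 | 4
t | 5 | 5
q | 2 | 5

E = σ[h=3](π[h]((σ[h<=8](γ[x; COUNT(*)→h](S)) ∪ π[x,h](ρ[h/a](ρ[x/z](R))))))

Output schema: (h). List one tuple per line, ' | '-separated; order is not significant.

Row counts bottom-up:
  S → 4
  γ[x; COUNT(*)→h](S) → 3
  σ[h<=8](γ[x; COUNT(*)→h](S)) → 3
  R → 3
  ρ[x/z](R) → 3
  ρ[h/a](ρ[x/z](R)) → 3
  π[x,h](ρ[h/a](ρ[x/z](R))) → 3
  (σ[h<=8](γ[x; COUNT(*)→h](S)) ∪ π[x,h](ρ[h/a](ρ[x/z](R)))) → 6
  π[h]((σ[h<=8](γ[x; COUNT(*)→h](S)) ∪ π[x,h](ρ[h/a](ρ[x/z](R))))) → 6
  σ[h=3](π[h]((σ[h<=8](γ[x; COUNT(*)→h](S)) ∪ π[x,h](ρ[h/a](ρ[x/z](R)))))) → 1

== RESULT ==
h
3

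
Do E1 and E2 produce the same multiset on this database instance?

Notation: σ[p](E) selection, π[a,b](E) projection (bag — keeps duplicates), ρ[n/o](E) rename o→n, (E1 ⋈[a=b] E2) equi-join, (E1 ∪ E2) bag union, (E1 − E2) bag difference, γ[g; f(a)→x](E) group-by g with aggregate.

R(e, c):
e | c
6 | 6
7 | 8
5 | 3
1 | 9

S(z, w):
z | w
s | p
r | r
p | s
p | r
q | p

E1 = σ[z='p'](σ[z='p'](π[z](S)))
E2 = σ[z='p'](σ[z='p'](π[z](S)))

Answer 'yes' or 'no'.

E1 per-node cardinality:
  S → 5
  π[z](S) → 5
  σ[z='p'](π[z](S)) → 2
  σ[z='p'](σ[z='p'](π[z](S))) → 2
E2 per-node cardinality:
  S → 5
  π[z](S) → 5
  σ[z='p'](π[z](S)) → 2
  σ[z='p'](σ[z='p'](π[z](S))) → 2

E1 and E2 produce the same multiset:
z
p
p

yes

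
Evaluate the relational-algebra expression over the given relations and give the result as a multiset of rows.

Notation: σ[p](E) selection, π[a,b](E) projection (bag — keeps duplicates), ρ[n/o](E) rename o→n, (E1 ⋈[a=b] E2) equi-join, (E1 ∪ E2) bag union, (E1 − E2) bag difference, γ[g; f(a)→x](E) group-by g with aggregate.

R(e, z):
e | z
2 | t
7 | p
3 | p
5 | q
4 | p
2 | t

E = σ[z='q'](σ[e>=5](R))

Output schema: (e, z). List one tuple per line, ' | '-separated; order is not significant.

Per-node cardinality:
  R → 6
  σ[e>=5](R) → 2
  σ[z='q'](σ[e>=5](R)) → 1

== RESULT ==
e | z
5 | q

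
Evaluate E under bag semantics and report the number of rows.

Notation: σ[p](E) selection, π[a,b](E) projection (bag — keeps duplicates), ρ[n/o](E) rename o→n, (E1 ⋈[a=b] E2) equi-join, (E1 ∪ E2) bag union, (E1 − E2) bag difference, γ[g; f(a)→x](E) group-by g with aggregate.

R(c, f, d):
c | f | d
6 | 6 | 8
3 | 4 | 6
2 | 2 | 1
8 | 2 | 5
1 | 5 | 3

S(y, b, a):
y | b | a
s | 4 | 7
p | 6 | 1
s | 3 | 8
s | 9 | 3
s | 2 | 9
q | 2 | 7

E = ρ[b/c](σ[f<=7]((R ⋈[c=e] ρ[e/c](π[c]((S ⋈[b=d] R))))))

Per-node cardinality:
  R → 5
  S → 6
  R → 5
  (S ⋈[b=d] R) → 2
  π[c]((S ⋈[b=d] R)) → 2
  ρ[e/c](π[c]((S ⋈[b=d] R))) → 2
  (R ⋈[c=e] ρ[e/c](π[c]((S ⋈[b=d] R)))) → 2
  σ[f<=7]((R ⋈[c=e] ρ[e/c](π[c]((S ⋈[b=d] R))))) → 2
  ρ[b/c](σ[f<=7]((R ⋈[c=e] ρ[e/c](π[c]((S ⋈[b=d] R)))))) → 2

|E| = 2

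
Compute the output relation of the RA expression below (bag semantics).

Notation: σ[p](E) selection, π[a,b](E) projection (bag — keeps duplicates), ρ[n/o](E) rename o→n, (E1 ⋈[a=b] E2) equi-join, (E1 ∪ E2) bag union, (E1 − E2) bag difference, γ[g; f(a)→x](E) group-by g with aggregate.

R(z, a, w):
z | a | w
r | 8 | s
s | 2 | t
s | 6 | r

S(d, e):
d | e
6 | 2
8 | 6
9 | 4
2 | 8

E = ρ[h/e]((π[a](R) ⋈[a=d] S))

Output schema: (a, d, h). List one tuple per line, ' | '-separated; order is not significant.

Row counts bottom-up:
  R → 3
  π[a](R) → 3
  S → 4
  (π[a](R) ⋈[a=d] S) → 3
  ρ[h/e]((π[a](R) ⋈[a=d] S)) → 3

== RESULT ==
a | d | h
2 | 2 | 8
6 | 6 | 2
8 | 8 | 6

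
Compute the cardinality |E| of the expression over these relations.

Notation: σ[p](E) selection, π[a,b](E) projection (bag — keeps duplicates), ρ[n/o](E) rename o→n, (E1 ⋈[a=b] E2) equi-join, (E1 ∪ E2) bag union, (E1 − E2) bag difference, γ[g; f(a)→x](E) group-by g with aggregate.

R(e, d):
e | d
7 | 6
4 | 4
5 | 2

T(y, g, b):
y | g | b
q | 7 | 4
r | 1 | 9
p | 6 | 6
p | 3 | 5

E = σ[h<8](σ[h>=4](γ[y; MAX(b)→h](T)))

Row counts bottom-up:
  T → 4
  γ[y; MAX(b)→h](T) → 3
  σ[h>=4](γ[y; MAX(b)→h](T)) → 3
  σ[h<8](σ[h>=4](γ[y; MAX(b)→h](T))) → 2

|E| = 2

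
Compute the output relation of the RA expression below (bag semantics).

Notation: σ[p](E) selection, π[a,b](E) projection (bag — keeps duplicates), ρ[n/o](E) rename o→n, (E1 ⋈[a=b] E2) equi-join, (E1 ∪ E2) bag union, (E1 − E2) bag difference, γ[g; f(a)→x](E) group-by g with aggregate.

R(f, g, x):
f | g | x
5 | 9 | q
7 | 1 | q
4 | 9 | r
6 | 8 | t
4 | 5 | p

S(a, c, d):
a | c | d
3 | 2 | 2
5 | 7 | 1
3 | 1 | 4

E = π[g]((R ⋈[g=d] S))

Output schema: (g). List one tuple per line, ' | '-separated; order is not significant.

Stepwise |·|:
  R → 5
  S → 3
  (R ⋈[g=d] S) → 1
  π[g]((R ⋈[g=d] S)) → 1

== RESULT ==
g
1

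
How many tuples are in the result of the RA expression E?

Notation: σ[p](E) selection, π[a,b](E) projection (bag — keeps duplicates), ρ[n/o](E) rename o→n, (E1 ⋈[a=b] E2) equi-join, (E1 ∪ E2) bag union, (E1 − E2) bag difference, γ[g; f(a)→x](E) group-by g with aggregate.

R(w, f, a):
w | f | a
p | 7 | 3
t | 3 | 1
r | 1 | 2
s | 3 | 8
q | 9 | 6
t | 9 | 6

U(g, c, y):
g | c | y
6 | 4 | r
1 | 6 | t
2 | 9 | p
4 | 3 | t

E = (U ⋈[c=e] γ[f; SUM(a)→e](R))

Stepwise |·|:
  U → 4
  R → 6
  γ[f; SUM(a)→e](R) → 4
  (U ⋈[c=e] γ[f; SUM(a)→e](R)) → 2

|E| = 2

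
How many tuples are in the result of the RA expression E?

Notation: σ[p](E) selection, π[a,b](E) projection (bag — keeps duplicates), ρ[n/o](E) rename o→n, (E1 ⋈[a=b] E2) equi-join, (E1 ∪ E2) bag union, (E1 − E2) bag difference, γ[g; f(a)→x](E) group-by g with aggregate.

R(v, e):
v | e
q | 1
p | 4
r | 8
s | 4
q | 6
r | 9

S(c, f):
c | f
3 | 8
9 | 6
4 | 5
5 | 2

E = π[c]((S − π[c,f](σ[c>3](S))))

Per-node cardinality:
  S → 4
  S → 4
  σ[c>3](S) → 3
  π[c,f](σ[c>3](S)) → 3
  (S − π[c,f](σ[c>3](S))) → 1
  π[c]((S − π[c,f](σ[c>3](S)))) → 1

|E| = 1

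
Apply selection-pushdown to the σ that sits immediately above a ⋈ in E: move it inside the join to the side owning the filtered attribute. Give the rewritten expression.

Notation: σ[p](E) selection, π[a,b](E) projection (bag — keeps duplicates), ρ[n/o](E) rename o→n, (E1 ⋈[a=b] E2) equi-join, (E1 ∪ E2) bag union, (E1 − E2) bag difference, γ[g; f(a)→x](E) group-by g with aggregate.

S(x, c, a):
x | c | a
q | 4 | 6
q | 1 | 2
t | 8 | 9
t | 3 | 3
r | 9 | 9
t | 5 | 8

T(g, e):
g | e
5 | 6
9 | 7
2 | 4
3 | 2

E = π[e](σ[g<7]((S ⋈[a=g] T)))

σ filters on g, owned by the right side.
E' = π[e]((S ⋈[a=g] σ[g<7](T)))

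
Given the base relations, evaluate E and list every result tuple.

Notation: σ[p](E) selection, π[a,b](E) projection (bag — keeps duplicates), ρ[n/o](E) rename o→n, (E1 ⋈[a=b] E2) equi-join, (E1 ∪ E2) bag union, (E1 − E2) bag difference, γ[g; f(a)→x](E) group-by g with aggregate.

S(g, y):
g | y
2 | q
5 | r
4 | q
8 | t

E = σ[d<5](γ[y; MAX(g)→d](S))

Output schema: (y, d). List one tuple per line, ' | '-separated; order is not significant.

Subexpression sizes:
  S → 4
  γ[y; MAX(g)→d](S) → 3
  σ[d<5](γ[y; MAX(g)→d](S)) → 1

== RESULT ==
y | d
q | 4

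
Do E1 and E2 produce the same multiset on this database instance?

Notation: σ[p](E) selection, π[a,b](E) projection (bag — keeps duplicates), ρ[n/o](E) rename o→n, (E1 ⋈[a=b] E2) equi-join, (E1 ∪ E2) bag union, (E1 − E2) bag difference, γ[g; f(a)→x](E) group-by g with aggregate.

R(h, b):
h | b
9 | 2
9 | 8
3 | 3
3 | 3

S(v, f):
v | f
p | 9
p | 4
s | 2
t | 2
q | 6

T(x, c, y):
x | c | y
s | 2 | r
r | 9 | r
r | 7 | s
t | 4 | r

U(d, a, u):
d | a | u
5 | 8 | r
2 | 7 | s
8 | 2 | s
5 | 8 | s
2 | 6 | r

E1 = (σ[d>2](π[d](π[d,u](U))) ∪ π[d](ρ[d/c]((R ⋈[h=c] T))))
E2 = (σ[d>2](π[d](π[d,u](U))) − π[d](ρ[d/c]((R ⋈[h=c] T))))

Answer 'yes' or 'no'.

E1 row counts bottom-up:
  U → 5
  π[d,u](U) → 5
  π[d](π[d,u](U)) → 5
  σ[d>2](π[d](π[d,u](U))) → 3
  R → 4
  T → 4
  (R ⋈[h=c] T) → 2
  ρ[d/c]((R ⋈[h=c] T)) → 2
  π[d](ρ[d/c]((R ⋈[h=c] T))) → 2
  (σ[d>2](π[d](π[d,u](U))) ∪ π[d](ρ[d/c]((R ⋈[h=c] T)))) → 5
E2 row counts bottom-up:
  U → 5
  π[d,u](U) → 5
  π[d](π[d,u](U)) → 5
  σ[d>2](π[d](π[d,u](U))) → 3
  R → 4
  T → 4
  (R ⋈[h=c] T) → 2
  ρ[d/c]((R ⋈[h=c] T)) → 2
  π[d](ρ[d/c]((R ⋈[h=c] T))) → 2
  (σ[d>2](π[d](π[d,u](U))) − π[d](ρ[d/c]((R ⋈[h=c] T)))) → 3

E1 result:
d
5
5
8
9
9
E2 result:
d
5
5
8
Witness: (9,) appears 2× in E1 but 0× in E2.

no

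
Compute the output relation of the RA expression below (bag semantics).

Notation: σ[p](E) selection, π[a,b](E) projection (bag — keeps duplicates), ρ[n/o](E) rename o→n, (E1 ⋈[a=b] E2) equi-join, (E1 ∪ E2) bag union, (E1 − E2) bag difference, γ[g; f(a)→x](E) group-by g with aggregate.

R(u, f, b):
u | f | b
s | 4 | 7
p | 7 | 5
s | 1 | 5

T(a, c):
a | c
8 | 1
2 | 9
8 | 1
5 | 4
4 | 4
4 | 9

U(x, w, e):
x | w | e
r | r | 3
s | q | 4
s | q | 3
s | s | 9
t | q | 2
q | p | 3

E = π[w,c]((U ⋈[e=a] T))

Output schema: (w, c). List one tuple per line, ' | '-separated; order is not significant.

Per-node cardinality:
  U → 6
  T → 6
  (U ⋈[e=a] T) → 3
  π[w,c]((U ⋈[e=a] T)) → 3

== RESULT ==
w | c
q | 4
q | 9
q | 9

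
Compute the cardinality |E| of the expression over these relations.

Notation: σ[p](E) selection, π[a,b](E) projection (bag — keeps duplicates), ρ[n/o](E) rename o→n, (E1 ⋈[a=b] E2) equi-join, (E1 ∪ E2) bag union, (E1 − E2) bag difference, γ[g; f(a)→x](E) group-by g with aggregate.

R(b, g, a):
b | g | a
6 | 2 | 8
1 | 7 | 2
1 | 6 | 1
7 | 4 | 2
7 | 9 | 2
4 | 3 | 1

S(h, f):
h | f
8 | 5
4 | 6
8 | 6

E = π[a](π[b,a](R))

Subexpression sizes:
  R → 6
  π[b,a](R) → 6
  π[a](π[b,a](R)) → 6

|E| = 6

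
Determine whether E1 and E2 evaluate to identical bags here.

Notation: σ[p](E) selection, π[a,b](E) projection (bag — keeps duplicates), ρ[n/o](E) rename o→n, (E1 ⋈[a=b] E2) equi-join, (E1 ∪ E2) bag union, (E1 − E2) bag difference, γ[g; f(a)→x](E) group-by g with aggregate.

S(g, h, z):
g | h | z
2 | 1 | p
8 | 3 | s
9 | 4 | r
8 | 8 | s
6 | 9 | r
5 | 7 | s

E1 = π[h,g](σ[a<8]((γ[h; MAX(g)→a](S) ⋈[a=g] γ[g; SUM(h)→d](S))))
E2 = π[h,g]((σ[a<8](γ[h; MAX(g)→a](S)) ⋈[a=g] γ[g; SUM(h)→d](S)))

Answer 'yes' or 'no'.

E1 subexpression sizes:
  S → 6
  γ[h; MAX(g)→a](S) → 6
  S → 6
  γ[g; SUM(h)→d](S) → 5
  (γ[h; MAX(g)→a](S) ⋈[a=g] γ[g; SUM(h)→d](S)) → 6
  σ[a<8]((γ[h; MAX(g)→a](S) ⋈[a=g] γ[g; SUM(h)→d](S))) → 3
  π[h,g](σ[a<8]((γ[h; MAX(g)→a](S) ⋈[a=g] γ[g; SUM(h)→d](S)))) → 3
E2 subexpression sizes:
  S → 6
  γ[h; MAX(g)→a](S) → 6
  σ[a<8](γ[h; MAX(g)→a](S)) → 3
  S → 6
  γ[g; SUM(h)→d](S) → 5
  (σ[a<8](γ[h; MAX(g)→a](S)) ⋈[a=g] γ[g; SUM(h)→d](S)) → 3
  π[h,g]((σ[a<8](γ[h; MAX(g)→a](S)) ⋈[a=g] γ[g; SUM(h)→d](S))) → 3

E1 and E2 produce the same multiset:
h | g
1 | 2
7 | 5
9 | 6

yes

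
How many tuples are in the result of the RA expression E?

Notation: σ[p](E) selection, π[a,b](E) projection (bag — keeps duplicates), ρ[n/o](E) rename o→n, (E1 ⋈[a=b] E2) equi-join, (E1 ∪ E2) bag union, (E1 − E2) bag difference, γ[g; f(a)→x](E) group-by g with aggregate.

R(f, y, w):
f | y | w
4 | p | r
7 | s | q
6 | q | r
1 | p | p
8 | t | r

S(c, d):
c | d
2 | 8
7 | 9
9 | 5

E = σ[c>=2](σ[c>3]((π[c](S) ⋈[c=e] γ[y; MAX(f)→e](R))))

Row counts bottom-up:
  S → 3
  π[c](S) → 3
  R → 5
  γ[y; MAX(f)→e](R) → 4
  (π[c](S) ⋈[c=e] γ[y; MAX(f)→e](R)) → 1
  σ[c>3]((π[c](S) ⋈[c=e] γ[y; MAX(f)→e](R))) → 1
  σ[c>=2](σ[c>3]((π[c](S) ⋈[c=e] γ[y; MAX(f)→e](R)))) → 1

|E| = 1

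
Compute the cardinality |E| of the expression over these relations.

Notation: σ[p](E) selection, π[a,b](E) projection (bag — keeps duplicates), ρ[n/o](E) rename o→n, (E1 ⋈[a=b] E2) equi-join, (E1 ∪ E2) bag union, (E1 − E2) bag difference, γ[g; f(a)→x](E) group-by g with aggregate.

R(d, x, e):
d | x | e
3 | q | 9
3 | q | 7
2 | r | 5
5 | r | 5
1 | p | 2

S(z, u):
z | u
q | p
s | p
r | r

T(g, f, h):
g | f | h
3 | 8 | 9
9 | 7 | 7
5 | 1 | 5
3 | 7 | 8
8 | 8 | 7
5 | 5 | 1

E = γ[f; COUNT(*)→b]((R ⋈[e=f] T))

Row counts bottom-up:
  R → 5
  T → 6
  (R ⋈[e=f] T) → 4
  γ[f; COUNT(*)→b]((R ⋈[e=f] T)) → 2

|E| = 2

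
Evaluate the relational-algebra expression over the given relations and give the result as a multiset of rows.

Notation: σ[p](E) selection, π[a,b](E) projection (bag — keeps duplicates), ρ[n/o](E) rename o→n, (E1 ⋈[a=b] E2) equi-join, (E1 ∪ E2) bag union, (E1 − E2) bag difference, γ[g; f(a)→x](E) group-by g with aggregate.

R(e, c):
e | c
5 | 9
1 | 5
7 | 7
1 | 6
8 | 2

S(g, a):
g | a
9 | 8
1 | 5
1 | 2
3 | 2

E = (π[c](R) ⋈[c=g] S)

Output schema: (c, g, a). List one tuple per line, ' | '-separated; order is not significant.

Per-node cardinality:
  R → 5
  π[c](R) → 5
  S → 4
  (π[c](R) ⋈[c=g] S) → 1

== RESULT ==
c | g | a
9 | 9 | 8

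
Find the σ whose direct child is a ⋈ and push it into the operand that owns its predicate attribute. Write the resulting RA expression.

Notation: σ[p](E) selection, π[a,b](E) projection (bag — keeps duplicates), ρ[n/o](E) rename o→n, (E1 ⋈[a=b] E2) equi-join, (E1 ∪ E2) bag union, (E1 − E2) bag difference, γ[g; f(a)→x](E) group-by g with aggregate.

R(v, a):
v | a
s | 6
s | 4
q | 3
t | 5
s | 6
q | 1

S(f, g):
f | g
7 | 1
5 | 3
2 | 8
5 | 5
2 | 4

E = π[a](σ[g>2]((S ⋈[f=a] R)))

σ filters on g, owned by the left side.
E' = π[a]((σ[g>2](S) ⋈[f=a] R))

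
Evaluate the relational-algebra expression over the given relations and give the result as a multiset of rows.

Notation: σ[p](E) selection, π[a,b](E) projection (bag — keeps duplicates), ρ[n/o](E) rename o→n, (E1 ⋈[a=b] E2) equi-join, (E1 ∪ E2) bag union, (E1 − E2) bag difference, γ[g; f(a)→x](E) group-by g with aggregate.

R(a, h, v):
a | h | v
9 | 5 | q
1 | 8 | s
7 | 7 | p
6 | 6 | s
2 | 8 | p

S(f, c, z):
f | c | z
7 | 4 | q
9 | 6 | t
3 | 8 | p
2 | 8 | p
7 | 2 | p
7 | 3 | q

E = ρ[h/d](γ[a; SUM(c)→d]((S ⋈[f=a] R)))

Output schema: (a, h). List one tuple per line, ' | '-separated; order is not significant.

Subexpression sizes:
  S → 6
  R → 5
  (S ⋈[f=a] R) → 5
  γ[a; SUM(c)→d]((S ⋈[f=a] R)) → 3
  ρ[h/d](γ[a; SUM(c)→d]((S ⋈[f=a] R))) → 3

== RESULT ==
a | h
2 | 8
7 | 9
9 | 6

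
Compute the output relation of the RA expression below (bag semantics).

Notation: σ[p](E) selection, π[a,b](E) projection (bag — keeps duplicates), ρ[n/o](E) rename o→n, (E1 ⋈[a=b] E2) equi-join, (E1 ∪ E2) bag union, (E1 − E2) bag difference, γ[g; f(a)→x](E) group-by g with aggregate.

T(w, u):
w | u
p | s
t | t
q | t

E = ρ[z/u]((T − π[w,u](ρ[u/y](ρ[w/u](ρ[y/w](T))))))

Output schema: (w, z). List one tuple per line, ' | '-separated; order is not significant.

Row counts bottom-up:
  T → 3
  T → 3
  ρ[y/w](T) → 3
  ρ[w/u](ρ[y/w](T)) → 3
  ρ[u/y](ρ[w/u](ρ[y/w](T))) → 3
  π[w,u](ρ[u/y](ρ[w/u](ρ[y/w](T)))) → 3
  (T − π[w,u](ρ[u/y](ρ[w/u](ρ[y/w](T))))) → 2
  ρ[z/u]((T − π[w,u](ρ[u/y](ρ[w/u](ρ[y/w](T)))))) → 2

== RESULT ==
w | z
p | s
q | t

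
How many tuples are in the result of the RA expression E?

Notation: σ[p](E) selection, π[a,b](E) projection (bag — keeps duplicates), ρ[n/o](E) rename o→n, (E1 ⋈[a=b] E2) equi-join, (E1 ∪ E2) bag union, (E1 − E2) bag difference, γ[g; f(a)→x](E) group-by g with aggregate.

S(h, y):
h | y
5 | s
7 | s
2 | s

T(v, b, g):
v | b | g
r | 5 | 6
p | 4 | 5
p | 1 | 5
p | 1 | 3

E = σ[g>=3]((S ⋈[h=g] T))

Subexpression sizes:
  S → 3
  T → 4
  (S ⋈[h=g] T) → 2
  σ[g>=3]((S ⋈[h=g] T)) → 2

|E| = 2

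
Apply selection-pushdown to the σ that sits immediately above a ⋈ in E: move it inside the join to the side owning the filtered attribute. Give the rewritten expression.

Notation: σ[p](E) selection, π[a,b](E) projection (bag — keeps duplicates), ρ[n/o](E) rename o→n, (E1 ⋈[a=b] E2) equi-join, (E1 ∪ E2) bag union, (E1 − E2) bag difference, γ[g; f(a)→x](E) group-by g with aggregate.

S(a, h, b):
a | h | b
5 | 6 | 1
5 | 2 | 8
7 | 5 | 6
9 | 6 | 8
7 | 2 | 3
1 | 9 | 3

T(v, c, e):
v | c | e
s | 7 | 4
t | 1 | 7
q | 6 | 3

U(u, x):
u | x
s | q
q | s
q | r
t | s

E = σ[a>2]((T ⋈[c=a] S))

σ filters on a, owned by the right side.
E' = (T ⋈[c=a] σ[a>2](S))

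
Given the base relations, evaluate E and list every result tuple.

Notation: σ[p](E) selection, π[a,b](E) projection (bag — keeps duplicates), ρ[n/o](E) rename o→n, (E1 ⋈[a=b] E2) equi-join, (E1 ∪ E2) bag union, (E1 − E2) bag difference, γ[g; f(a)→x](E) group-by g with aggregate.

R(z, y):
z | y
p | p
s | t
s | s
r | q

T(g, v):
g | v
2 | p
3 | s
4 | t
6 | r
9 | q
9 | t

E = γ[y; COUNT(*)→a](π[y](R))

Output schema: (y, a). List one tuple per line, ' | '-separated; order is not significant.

Subexpression sizes:
  R → 4
  π[y](R) → 4
  γ[y; COUNT(*)→a](π[y](R)) → 4

== RESULT ==
y | a
p | 1
q | 1
s | 1
t | 1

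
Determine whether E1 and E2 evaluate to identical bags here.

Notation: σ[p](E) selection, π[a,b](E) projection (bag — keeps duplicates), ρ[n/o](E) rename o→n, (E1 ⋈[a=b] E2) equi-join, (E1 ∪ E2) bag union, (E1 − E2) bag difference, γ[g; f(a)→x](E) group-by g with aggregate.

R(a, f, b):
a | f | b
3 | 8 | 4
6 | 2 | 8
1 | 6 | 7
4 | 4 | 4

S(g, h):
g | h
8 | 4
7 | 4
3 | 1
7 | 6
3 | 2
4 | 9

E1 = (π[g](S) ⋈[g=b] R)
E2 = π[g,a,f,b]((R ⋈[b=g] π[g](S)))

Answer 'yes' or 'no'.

E1 row counts bottom-up:
  S → 6
  π[g](S) → 6
  R → 4
  (π[g](S) ⋈[g=b] R) → 5
E2 row counts bottom-up:
  R → 4
  S → 6
  π[g](S) → 6
  (R ⋈[b=g] π[g](S)) → 5
  π[g,a,f,b]((R ⋈[b=g] π[g](S))) → 5

E1 and E2 produce the same multiset:
g | a | f | b
4 | 3 | 8 | 4
4 | 4 | 4 | 4
7 | 1 | 6 | 7
7 | 1 | 6 | 7
8 | 6 | 2 | 8

yes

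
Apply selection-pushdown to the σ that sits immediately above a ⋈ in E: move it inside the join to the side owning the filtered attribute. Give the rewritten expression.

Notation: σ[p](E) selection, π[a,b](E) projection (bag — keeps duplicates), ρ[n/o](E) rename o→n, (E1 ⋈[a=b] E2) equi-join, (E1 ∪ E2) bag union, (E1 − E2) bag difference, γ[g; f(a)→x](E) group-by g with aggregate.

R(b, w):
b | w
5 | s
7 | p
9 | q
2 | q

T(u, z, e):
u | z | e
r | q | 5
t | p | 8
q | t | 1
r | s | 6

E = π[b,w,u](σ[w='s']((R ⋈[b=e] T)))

σ filters on w, owned by the left side.
E' = π[b,w,u]((σ[w='s'](R) ⋈[b=e] T))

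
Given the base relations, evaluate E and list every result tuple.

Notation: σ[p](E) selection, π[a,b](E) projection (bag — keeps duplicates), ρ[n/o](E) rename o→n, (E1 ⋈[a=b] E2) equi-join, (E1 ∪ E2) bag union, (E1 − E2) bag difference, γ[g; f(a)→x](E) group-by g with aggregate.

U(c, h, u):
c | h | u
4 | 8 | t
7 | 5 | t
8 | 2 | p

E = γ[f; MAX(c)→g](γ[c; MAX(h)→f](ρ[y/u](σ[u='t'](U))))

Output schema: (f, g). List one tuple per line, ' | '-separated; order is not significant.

Row counts bottom-up:
  U → 3
  σ[u='t'](U) → 2
  ρ[y/u](σ[u='t'](U)) → 2
  γ[c; MAX(h)→f](ρ[y/u](σ[u='t'](U))) → 2
  γ[f; MAX(c)→g](γ[c; MAX(h)→f](ρ[y/u](σ[u='t'](U)))) → 2

== RESULT ==
f | g
5 | 7
8 | 4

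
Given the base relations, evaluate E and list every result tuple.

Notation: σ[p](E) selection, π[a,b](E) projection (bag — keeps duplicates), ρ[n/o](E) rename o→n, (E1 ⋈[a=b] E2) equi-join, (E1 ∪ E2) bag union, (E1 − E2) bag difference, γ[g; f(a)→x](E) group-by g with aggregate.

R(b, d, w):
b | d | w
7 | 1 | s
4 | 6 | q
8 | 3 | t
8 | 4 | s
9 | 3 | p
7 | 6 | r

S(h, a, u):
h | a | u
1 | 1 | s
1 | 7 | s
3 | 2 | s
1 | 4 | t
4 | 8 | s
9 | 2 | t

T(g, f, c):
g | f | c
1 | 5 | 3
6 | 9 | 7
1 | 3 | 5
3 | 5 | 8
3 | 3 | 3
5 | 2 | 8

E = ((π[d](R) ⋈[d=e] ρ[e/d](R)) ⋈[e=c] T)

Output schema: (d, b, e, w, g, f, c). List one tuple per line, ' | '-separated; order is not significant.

Subexpression sizes:
  R → 6
  π[d](R) → 6
  R → 6
  ρ[e/d](R) → 6
  (π[d](R) ⋈[d=e] ρ[e/d](R)) → 10
  T → 6
  ((π[d](R) ⋈[d=e] ρ[e/d](R)) ⋈[e=c] T) → 8

== RESULT ==
d | b | e | w | g | f | c
3 | 8 | 3 | t | 1 | 5 | 3
3 | 8 | 3 | t | 1 | 5 | 3
3 | 8 | 3 | t | 3 | 3 | 3
3 | 8 | 3 | t | 3 | 3 | 3
3 | 9 | 3 | p | 1 | 5 | 3
3 | 9 | 3 | p | 1 | 5 | 3
3 | 9 | 3 | p | 3 | 3 | 3
3 | 9 | 3 | p | 3 | 3 | 3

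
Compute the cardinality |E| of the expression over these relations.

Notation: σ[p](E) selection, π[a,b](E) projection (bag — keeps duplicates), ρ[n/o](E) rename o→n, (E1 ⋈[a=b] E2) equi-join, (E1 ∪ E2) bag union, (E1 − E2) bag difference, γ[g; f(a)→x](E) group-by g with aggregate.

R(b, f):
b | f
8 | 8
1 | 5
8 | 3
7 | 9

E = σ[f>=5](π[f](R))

Row counts bottom-up:
  R → 4
  π[f](R) → 4
  σ[f>=5](π[f](R)) → 3

|E| = 3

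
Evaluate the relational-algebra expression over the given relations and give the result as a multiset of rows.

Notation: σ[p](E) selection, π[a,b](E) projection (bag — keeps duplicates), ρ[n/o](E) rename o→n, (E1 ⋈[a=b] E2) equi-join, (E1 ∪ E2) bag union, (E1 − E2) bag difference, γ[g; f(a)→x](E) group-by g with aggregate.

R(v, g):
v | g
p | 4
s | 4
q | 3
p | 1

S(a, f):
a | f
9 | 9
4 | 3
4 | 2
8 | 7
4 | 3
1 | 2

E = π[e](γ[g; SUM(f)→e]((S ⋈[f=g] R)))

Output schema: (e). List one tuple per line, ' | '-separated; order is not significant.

Row counts bottom-up:
  S → 6
  R → 4
  (S ⋈[f=g] R) → 2
  γ[g; SUM(f)→e]((S ⋈[f=g] R)) → 1
  π[e](γ[g; SUM(f)→e]((S ⋈[f=g] R))) → 1

== RESULT ==
e
6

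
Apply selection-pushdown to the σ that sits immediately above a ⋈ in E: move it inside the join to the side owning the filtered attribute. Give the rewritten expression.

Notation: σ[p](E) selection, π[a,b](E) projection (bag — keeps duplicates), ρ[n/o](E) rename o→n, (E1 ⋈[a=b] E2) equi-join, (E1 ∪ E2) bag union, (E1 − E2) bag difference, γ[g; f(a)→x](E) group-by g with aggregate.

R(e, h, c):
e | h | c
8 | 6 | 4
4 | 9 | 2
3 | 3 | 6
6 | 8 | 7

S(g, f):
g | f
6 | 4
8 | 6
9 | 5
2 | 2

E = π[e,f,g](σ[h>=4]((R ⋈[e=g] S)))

σ filters on h, owned by the left side.
E' = π[e,f,g]((σ[h>=4](R) ⋈[e=g] S))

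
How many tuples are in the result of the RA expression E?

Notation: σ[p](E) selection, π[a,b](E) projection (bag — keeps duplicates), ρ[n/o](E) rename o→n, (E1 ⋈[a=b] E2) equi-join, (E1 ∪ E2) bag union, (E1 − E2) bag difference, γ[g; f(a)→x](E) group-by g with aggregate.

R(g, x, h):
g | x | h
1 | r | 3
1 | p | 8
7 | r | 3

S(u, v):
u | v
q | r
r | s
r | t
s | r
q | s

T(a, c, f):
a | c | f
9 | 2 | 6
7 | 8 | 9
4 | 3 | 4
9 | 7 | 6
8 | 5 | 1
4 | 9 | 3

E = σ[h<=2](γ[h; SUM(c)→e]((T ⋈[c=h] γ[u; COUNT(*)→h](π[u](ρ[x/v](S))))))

Stepwise |·|:
  T → 6
  S → 5
  ρ[x/v](S) → 5
  π[u](ρ[x/v](S)) → 5
  γ[u; COUNT(*)→h](π[u](ρ[x/v](S))) → 3
  (T ⋈[c=h] γ[u; COUNT(*)→h](π[u](ρ[x/v](S)))) → 2
  γ[h; SUM(c)→e]((T ⋈[c=h] γ[u; COUNT(*)→h](π[u](ρ[x/v](S))))) → 1
  σ[h<=2](γ[h; SUM(c)→e]((T ⋈[c=h] γ[u; COUNT(*)→h](π[u](ρ[x/v](S)))))) → 1

|E| = 1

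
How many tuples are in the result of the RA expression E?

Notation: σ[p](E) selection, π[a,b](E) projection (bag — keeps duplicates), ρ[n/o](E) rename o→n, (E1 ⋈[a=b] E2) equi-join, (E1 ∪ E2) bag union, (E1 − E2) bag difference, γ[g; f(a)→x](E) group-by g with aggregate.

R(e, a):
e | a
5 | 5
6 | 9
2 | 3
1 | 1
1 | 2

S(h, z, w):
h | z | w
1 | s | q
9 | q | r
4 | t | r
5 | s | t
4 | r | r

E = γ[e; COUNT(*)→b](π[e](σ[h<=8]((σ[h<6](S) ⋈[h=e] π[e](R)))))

Row counts bottom-up:
  S → 5
  σ[h<6](S) → 4
  R → 5
  π[e](R) → 5
  (σ[h<6](S) ⋈[h=e] π[e](R)) → 3
  σ[h<=8]((σ[h<6](S) ⋈[h=e] π[e](R))) → 3
  π[e](σ[h<=8]((σ[h<6](S) ⋈[h=e] π[e](R)))) → 3
  γ[e; COUNT(*)→b](π[e](σ[h<=8]((σ[h<6](S) ⋈[h=e] π[e](R))))) → 2

|E| = 2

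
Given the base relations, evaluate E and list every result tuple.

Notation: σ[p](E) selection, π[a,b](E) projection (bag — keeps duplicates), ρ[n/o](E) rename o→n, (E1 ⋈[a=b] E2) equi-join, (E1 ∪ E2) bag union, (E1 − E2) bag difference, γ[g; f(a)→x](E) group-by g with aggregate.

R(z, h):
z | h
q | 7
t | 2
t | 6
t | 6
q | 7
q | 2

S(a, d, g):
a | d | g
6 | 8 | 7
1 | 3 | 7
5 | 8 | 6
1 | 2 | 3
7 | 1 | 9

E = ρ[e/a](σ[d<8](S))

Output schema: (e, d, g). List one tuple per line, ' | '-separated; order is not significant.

Per-node cardinality:
  S → 5
  σ[d<8](S) → 3
  ρ[e/a](σ[d<8](S)) → 3

== RESULT ==
e | d | g
1 | 2 | 3
1 | 3 | 7
7 | 1 | 9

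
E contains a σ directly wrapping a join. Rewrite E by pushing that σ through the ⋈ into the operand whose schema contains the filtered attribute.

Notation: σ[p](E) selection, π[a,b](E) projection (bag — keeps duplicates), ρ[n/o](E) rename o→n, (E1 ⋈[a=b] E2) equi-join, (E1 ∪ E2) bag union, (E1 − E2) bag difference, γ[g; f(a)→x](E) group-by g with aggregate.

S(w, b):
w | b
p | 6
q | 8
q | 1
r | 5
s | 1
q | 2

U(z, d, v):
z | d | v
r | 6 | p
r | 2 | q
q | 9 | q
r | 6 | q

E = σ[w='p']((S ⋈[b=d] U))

σ filters on w, owned by the left side.
E' = (σ[w='p'](S) ⋈[b=d] U)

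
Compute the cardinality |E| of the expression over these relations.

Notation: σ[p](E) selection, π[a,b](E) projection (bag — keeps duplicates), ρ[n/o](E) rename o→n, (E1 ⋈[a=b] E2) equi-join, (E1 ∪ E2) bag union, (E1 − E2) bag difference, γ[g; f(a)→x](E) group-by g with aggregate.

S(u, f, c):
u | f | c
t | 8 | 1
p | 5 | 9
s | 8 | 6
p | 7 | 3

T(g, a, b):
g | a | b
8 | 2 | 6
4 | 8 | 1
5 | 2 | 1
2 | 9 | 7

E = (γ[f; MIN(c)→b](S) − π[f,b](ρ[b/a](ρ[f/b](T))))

Row counts bottom-up:
  S → 4
  γ[f; MIN(c)→b](S) → 3
  T → 4
  ρ[f/b](T) → 4
  ρ[b/a](ρ[f/b](T)) → 4
  π[f,b](ρ[b/a](ρ[f/b](T))) → 4
  (γ[f; MIN(c)→b](S) − π[f,b](ρ[b/a](ρ[f/b](T)))) → 3

|E| = 3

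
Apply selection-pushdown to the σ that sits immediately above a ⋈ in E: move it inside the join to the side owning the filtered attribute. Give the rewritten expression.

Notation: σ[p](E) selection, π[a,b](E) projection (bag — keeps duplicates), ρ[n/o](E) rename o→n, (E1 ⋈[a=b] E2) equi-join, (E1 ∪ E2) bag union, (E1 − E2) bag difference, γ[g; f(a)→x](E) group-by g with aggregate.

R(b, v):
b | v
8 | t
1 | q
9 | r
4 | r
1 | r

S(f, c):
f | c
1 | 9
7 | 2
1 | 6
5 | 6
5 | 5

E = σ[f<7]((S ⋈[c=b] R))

σ filters on f, owned by the left side.
E' = (σ[f<7](S) ⋈[c=b] R)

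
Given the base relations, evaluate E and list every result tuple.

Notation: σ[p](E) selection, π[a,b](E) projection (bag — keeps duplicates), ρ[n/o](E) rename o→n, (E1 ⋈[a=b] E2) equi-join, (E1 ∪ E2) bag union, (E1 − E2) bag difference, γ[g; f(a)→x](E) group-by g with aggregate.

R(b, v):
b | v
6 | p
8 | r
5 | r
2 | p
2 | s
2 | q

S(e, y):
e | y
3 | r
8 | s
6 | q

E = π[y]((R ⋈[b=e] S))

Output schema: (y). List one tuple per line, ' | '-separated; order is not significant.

Stepwise |·|:
  R → 6
  S → 3
  (R ⋈[b=e] S) → 2
  π[y]((R ⋈[b=e] S)) → 2

== RESULT ==
y
q
s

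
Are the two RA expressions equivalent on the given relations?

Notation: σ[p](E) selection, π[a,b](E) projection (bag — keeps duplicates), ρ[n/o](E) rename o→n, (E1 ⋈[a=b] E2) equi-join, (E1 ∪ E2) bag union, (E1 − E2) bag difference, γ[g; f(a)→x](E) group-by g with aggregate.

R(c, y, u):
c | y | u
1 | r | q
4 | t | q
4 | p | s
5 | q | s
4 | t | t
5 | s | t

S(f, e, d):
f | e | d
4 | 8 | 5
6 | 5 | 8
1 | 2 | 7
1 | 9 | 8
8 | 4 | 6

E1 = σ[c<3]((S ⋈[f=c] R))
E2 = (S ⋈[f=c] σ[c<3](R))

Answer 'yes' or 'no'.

E1 stepwise |·|:
  S → 5
  R → 6
  (S ⋈[f=c] R) → 5
  σ[c<3]((S ⋈[f=c] R)) → 2
E2 stepwise |·|:
  S → 5
  R → 6
  σ[c<3](R) → 1
  (S ⋈[f=c] σ[c<3](R)) → 2

E1 and E2 produce the same multiset:
f | e | d | c | y | u
1 | 2 | 7 | 1 | r | q
1 | 9 | 8 | 1 | r | q

yes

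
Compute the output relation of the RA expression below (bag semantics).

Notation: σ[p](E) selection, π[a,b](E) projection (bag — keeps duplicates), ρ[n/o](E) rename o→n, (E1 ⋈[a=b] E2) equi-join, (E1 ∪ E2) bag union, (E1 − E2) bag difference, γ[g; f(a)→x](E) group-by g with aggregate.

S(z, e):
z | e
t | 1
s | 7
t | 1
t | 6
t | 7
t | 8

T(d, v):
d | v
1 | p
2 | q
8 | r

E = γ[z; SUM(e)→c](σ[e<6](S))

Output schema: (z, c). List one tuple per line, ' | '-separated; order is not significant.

Subexpression sizes:
  S → 6
  σ[e<6](S) → 2
  γ[z; SUM(e)→c](σ[e<6](S)) → 1

== RESULT ==
z | c
t | 2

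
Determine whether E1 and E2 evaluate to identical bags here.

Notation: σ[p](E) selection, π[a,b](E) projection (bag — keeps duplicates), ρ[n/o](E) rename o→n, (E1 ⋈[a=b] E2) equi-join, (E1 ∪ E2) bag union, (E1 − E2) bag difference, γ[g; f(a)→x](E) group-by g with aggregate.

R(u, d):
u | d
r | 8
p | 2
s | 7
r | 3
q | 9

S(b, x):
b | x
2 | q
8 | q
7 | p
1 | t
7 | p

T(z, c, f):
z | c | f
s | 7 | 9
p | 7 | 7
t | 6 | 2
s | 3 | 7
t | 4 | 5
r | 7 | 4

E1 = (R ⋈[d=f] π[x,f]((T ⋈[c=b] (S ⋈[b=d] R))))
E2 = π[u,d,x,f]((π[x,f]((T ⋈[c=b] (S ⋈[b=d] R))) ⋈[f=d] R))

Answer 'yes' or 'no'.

E1 per-node cardinality:
  R → 5
  T → 6
  S → 5
  R → 5
  (S ⋈[b=d] R) → 4
  (T ⋈[c=b] (S ⋈[b=d] R)) → 6
  π[x,f]((T ⋈[c=b] (S ⋈[b=d] R))) → 6
  (R ⋈[d=f] π[x,f]((T ⋈[c=b] (S ⋈[b=d] R)))) → 4
E2 per-node cardinality:
  T → 6
  S → 5
  R → 5
  (S ⋈[b=d] R) → 4
  (T ⋈[c=b] (S ⋈[b=d] R)) → 6
  π[x,f]((T ⋈[c=b] (S ⋈[b=d] R))) → 6
  R → 5
  (π[x,f]((T ⋈[c=b] (S ⋈[b=d] R))) ⋈[f=d] R) → 4
  π[u,d,x,f]((π[x,f]((T ⋈[c=b] (S ⋈[b=d] R))) ⋈[f=d] R)) → 4

E1 and E2 produce the same multiset:
u | d | x | f
q | 9 | p | 9
q | 9 | p | 9
s | 7 | p | 7
s | 7 | p | 7

yes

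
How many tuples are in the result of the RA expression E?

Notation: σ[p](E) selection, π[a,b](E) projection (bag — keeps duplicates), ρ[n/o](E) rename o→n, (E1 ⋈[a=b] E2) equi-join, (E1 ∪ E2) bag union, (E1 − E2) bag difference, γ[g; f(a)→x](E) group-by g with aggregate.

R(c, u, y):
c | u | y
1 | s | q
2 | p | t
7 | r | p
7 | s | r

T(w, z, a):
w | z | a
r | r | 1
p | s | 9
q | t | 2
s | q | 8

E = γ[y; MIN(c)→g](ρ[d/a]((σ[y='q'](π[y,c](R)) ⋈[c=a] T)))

Stepwise |·|:
  R → 4
  π[y,c](R) → 4
  σ[y='q'](π[y,c](R)) → 1
  T → 4
  (σ[y='q'](π[y,c](R)) ⋈[c=a] T) → 1
  ρ[d/a]((σ[y='q'](π[y,c](R)) ⋈[c=a] T)) → 1
  γ[y; MIN(c)→g](ρ[d/a]((σ[y='q'](π[y,c](R)) ⋈[c=a] T))) → 1

|E| = 1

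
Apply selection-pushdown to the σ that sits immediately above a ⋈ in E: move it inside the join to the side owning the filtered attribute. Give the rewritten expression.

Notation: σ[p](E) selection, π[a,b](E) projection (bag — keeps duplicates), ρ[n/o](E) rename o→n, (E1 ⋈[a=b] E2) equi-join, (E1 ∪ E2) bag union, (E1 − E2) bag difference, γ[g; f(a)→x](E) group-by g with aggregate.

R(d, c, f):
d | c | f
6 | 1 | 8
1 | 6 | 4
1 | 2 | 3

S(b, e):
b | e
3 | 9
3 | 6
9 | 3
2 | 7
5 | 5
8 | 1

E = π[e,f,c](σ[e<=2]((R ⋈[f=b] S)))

σ filters on e, owned by the right side.
E' = π[e,f,c]((R ⋈[f=b] σ[e<=2](S)))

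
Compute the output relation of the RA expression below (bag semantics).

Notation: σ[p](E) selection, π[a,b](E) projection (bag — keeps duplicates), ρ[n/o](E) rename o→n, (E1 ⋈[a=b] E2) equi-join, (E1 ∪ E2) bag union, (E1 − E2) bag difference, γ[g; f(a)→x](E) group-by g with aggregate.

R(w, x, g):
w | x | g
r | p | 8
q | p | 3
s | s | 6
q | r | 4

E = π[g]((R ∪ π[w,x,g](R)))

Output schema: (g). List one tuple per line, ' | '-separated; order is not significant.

Stepwise |·|:
  R → 4
  R → 4
  π[w,x,g](R) → 4
  (R ∪ π[w,x,g](R)) → 8
  π[g]((R ∪ π[w,x,g](R))) → 8

== RESULT ==
g
3
3
4
4
6
6
8
8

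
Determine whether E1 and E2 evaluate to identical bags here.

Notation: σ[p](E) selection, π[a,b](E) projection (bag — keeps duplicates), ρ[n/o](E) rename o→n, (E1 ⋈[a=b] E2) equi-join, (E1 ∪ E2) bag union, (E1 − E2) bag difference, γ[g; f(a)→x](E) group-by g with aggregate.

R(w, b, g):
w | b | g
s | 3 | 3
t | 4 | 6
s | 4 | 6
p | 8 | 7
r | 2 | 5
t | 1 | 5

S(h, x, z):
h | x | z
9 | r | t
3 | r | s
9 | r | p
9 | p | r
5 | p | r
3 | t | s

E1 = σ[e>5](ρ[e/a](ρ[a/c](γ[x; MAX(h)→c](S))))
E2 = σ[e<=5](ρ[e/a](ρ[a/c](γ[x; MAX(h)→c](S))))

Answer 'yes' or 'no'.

E1 row counts bottom-up:
  S → 6
  γ[x; MAX(h)→c](S) → 3
  ρ[a/c](γ[x; MAX(h)→c](S)) → 3
  ρ[e/a](ρ[a/c](γ[x; MAX(h)→c](S))) → 3
  σ[e>5](ρ[e/a](ρ[a/c](γ[x; MAX(h)→c](S)))) → 2
E2 row counts bottom-up:
  S → 6
  γ[x; MAX(h)→c](S) → 3
  ρ[a/c](γ[x; MAX(h)→c](S)) → 3
  ρ[e/a](ρ[a/c](γ[x; MAX(h)→c](S))) → 3
  σ[e<=5](ρ[e/a](ρ[a/c](γ[x; MAX(h)→c](S)))) → 1

E1 result:
x | e
p | 9
r | 9
E2 result:
x | e
t | 3
Witness: ('p', 9) appears 1× in E1 but 0× in E2.

no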